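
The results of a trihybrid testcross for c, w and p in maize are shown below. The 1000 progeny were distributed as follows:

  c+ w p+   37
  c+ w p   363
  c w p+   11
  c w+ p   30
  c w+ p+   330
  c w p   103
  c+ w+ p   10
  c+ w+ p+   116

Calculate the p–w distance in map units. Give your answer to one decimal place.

The two most frequent reciprocal classes, c w+ p+ and c+ w p, are the parental types, so the F1 was c w+ p+ / c+ w p.
The two rarest classes, c w p+ and c+ w+ p, are the double crossovers. Comparing them with the parentals, only the w allele has switched, so w is the middle locus and the order is p – w – c.
Crossovers in the p–w interval produce the single-crossover classes c w+ p and c+ w p+ (30 + 37 = 67) plus the double crossovers (21).
RF(p–w) = (67 + 21) / 1000 = 88/1000 = 0.0880 → 8.8 map units.

8.8 map units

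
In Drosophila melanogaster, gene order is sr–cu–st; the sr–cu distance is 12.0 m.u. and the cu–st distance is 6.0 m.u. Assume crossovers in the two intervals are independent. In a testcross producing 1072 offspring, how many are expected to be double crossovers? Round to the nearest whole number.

Map distances give recombination frequencies of 0.120 and 0.060 for the two intervals.
With no interference, expected double-crossover frequency = 0.120 × 0.060 = 0.00720.
Expected number = 0.00720 × 1072 = 7.72 ≈ 8.

8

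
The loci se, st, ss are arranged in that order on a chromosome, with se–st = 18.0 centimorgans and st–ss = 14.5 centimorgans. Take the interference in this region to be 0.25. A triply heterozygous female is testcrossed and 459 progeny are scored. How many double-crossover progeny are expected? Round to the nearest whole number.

9

Map distances give recombination frequencies of 0.180 and 0.145 for the two intervals.
With interference 0.25 (so coincidence = 0.75), expected double-crossover frequency = 0.180 × 0.145 × 0.75 = 0.01957.
Expected number = 0.01957 × 459 = 8.98 ≈ 9.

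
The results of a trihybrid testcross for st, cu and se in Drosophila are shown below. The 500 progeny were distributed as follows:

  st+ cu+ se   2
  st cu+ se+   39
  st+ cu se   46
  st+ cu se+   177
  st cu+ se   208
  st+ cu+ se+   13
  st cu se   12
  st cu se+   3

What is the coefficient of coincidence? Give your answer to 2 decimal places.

0.93

The two most frequent reciprocal classes, st+ cu se+ and st cu+ se, are the parental types, so the F1 was st+ cu se+ / st cu+ se.
The two rarest classes, st cu se+ and st+ cu+ se, are the double crossovers. Comparing them with the parentals, only the st allele has switched, so st is the middle locus and the order is se – st – cu.
se–st: (85 + 5)/500 = 0.1800; st–cu: (25 + 5)/500 = 0.0600.
Expected DCO frequency = 0.1800 × 0.0600 ≈ 0.01080; observed = 5/500 ≈ 0.01000.
Coefficient of coincidence = 0.01000/0.01080 ≈ 0.93.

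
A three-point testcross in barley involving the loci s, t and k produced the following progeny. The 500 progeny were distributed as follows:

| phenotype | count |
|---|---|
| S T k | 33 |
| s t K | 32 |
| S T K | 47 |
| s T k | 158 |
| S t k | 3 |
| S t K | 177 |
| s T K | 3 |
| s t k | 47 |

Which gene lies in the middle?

k

The two most frequent reciprocal classes, S t K and s T k, are the parental types, so the F1 was S t K / s T k.
The two rarest classes, S t k and s T K, are the double crossovers. Comparing them with the parentals, only the k allele has switched, so k is the middle locus and the order is t – k – s.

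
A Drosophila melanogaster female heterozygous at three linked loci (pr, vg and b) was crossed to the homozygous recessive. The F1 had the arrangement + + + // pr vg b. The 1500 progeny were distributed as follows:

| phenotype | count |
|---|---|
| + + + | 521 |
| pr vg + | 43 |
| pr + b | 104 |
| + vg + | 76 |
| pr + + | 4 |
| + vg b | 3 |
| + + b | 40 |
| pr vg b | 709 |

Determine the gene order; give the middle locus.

pr

The two rarest classes, pr + + and + vg b, are the double crossovers. Comparing them with the parentals, only the pr allele has switched, so pr is the middle locus and the order is vg – pr – b.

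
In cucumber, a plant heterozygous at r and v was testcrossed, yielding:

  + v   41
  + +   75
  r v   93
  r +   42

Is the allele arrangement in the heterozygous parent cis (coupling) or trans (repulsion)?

The two most frequent classes are + + (75) and r v (93); these are the parental (non-recombinant) types.
So the F1 carried + + on one chromosome and r v on the other — the recessive alleles are on the same chromosome (cis / coupling).

cis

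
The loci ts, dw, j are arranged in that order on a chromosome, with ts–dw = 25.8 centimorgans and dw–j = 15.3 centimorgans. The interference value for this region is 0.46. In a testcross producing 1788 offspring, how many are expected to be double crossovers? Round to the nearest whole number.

Map distances give recombination frequencies of 0.258 and 0.153 for the two intervals.
With interference 0.46 (so coincidence = 0.54), expected double-crossover frequency = 0.258 × 0.153 × 0.54 = 0.02132.
Expected number = 0.02132 × 1788 = 38.11 ≈ 38.

38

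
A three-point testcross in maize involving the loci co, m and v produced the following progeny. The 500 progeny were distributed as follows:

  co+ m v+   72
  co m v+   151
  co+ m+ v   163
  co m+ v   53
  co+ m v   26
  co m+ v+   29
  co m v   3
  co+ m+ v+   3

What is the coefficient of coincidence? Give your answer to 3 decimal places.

0.375

The two most frequent reciprocal classes, co+ m+ v and co m v+, are the parental types, so the F1 was co+ m+ v / co m v+.
The two rarest classes, co+ m+ v+ and co m v, are the double crossovers. Comparing them with the parentals, only the v allele has switched, so v is the middle locus and the order is m – v – co.
m–v: (55 + 6)/500 = 0.1220; v–co: (125 + 6)/500 = 0.2620.
Expected DCO frequency = 0.1220 × 0.2620 ≈ 0.03196; observed = 6/500 ≈ 0.01200.
Coefficient of coincidence = 0.01200/0.03196 ≈ 0.375.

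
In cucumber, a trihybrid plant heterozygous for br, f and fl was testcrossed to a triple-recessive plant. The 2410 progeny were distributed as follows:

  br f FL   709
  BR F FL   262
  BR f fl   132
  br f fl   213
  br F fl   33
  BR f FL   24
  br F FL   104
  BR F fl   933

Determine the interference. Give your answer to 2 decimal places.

The two most frequent reciprocal classes, br f FL and BR F fl, are the parental types, so the F1 was br f FL / BR F fl.
The two rarest classes, BR f FL and br F fl, are the double crossovers. Comparing them with the parentals, only the br allele has switched, so br is the middle locus and the order is fl – br – f.
fl–br: (475 + 57)/2410 = 0.2207; br–f: (236 + 57)/2410 = 0.1216.
Expected DCO frequency = 0.2207 × 0.1216 ≈ 0.02684; observed = 57/2410 ≈ 0.02365.
Coefficient of coincidence = 0.02365/0.02684 ≈ 0.88; interference = 1 − 0.88 = 0.12.

0.12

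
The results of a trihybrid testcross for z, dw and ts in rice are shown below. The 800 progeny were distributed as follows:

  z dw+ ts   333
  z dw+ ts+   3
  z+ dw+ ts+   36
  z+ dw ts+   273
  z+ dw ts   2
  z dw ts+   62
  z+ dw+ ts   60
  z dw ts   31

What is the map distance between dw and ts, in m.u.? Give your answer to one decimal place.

The two most frequent reciprocal classes, z+ dw ts+ and z dw+ ts, are the parental types, so the F1 was z+ dw ts+ / z dw+ ts.
The two rarest classes, z+ dw ts and z dw+ ts+, are the double crossovers. Comparing them with the parentals, only the ts allele has switched, so ts is the middle locus and the order is z – ts – dw.
Crossovers in the ts–dw interval produce the single-crossover classes z+ dw+ ts+ and z dw ts (36 + 31 = 67) plus the double crossovers (5).
RF(ts–dw) = (67 + 5) / 800 = 72/800 = 0.0900 → 9.0 m.u.

9.0 m.u.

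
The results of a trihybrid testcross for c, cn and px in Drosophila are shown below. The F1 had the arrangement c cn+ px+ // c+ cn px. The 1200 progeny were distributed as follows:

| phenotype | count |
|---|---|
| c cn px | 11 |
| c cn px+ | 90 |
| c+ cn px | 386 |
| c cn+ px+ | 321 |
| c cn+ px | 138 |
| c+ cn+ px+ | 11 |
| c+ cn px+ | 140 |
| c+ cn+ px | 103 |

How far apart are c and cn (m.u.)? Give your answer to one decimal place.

The two rarest classes, c+ cn+ px+ and c cn px, are the double crossovers. Comparing them with the parentals, only the c allele has switched, so c is the middle locus and the order is px – c – cn.
Crossovers in the c–cn interval produce the single-crossover classes c cn px+ and c+ cn+ px (90 + 103 = 193) plus the double crossovers (22).
RF(c–cn) = (193 + 22) / 1200 = 215/1200 = 0.1792 → 17.9 m.u.

17.9 m.u.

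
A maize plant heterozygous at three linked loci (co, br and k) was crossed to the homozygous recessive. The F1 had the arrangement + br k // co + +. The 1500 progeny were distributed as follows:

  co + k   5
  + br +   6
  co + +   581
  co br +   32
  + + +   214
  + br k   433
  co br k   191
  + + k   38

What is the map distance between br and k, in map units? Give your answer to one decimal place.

The two rarest classes, + br + and co + k, are the double crossovers. Comparing them with the parentals, only the k allele has switched, so k is the middle locus and the order is co – k – br.
Crossovers in the k–br interval produce the single-crossover classes + + k and co br + (38 + 32 = 70) plus the double crossovers (11).
RF(k–br) = (70 + 11) / 1500 = 81/1500 = 0.0540 → 5.4 map units.

5.4 map units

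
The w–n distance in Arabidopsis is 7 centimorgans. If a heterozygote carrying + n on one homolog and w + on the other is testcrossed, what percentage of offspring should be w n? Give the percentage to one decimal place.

A map distance of 7 centimorgans corresponds to a recombination frequency of 0.070.
The F1 is + n / w +, so w n is a recombinant gamete class with expected frequency r/2 = 0.070/2 = 0.0350.
That is 0.0350 = 3.5% of the progeny.

3.5%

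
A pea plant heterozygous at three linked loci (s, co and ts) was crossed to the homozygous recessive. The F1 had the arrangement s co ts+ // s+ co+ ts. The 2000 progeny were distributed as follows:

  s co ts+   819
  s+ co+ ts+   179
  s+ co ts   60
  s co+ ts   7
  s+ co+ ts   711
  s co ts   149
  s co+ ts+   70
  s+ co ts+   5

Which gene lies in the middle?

s

The two rarest classes, s+ co ts+ and s co+ ts, are the double crossovers. Comparing them with the parentals, only the s allele has switched, so s is the middle locus and the order is co – s – ts.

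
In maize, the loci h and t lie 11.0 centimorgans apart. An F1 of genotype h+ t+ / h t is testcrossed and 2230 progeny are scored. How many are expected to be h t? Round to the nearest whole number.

992

A map distance of 11.0 centimorgans corresponds to a recombination frequency of 0.110.
The F1 is h+ t+ / h t, so h t is a parental gamete class with expected frequency (1 − r)/2 = 0.890/2 = 0.4450.
Expected number = 0.4450 × 2230 = 992.35 ≈ 992.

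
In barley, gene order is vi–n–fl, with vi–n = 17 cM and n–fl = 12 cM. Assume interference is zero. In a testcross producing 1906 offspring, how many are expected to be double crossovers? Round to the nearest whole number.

39

Map distances give recombination frequencies of 0.170 and 0.120 for the two intervals.
With no interference, expected double-crossover frequency = 0.170 × 0.120 = 0.02040.
Expected number = 0.02040 × 1906 = 38.88 ≈ 39.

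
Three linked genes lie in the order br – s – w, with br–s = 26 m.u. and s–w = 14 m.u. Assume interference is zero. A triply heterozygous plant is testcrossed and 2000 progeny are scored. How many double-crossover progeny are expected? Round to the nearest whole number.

73

Map distances give recombination frequencies of 0.260 and 0.140 for the two intervals.
With no interference, expected double-crossover frequency = 0.260 × 0.140 = 0.03640.
Expected number = 0.03640 × 2000 = 72.80 ≈ 73.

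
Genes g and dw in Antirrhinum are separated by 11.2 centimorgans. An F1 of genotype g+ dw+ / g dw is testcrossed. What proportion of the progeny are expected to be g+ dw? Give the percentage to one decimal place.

A map distance of 11.2 centimorgans corresponds to a recombination frequency of 0.112.
The F1 is g+ dw+ / g dw, so g+ dw is a recombinant gamete class with expected frequency r/2 = 0.112/2 = 0.0560.
That is 0.0560 = 5.6% of the progeny.

5.6%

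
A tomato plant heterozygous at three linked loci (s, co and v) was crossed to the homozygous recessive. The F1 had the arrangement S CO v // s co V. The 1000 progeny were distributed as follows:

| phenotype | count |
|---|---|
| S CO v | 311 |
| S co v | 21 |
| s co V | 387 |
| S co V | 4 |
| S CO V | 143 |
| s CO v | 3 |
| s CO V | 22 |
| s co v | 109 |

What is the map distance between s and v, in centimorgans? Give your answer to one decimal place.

25.9 centimorgans

The two rarest classes, s CO v and S co V, are the double crossovers. Comparing them with the parentals, only the s allele has switched, so s is the middle locus and the order is v – s – co.
Crossovers in the v–s interval produce the single-crossover classes S CO V and s co v (143 + 109 = 252) plus the double crossovers (7).
RF(v–s) = (252 + 7) / 1000 = 259/1000 = 0.2590 → 25.9 centimorgans.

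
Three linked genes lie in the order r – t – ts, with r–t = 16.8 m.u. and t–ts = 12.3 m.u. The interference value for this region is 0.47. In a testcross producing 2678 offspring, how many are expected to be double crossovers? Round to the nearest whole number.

Map distances give recombination frequencies of 0.168 and 0.123 for the two intervals.
With interference 0.47 (so coincidence = 0.53), expected double-crossover frequency = 0.168 × 0.123 × 0.53 = 0.01095.
Expected number = 0.01095 × 2678 = 29.33 ≈ 29.

29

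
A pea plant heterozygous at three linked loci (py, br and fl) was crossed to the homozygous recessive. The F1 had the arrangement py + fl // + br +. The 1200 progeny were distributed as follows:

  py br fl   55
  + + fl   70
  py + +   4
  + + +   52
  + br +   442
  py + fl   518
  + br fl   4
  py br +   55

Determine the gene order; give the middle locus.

fl

The two rarest classes, py + + and + br fl, are the double crossovers. Comparing them with the parentals, only the fl allele has switched, so fl is the middle locus and the order is py – fl – br.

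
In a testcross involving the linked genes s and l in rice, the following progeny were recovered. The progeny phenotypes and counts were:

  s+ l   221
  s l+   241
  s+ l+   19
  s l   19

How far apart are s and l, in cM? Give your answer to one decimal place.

The two most frequent classes, s+ l (221) and s l+ (241), are the parental types, so the F1 was s+ l / s l+.
The recombinant classes are s+ l+ and s l: 19 + 19 = 38.
Recombination frequency = 38/500 = 0.0760 ≈ 7.6%, i.e. 7.6 cM.

7.6 cM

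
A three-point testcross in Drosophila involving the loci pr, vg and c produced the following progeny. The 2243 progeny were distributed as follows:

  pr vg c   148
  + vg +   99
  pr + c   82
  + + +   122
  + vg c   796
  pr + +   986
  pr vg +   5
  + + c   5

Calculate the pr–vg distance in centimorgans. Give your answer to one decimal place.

12.5 centimorgans

The two most frequent reciprocal classes, + vg c and pr + +, are the parental types, so the F1 was + vg c / pr + +.
The two rarest classes, + + c and pr vg +, are the double crossovers. Comparing them with the parentals, only the vg allele has switched, so vg is the middle locus and the order is c – vg – pr.
Crossovers in the vg–pr interval produce the single-crossover classes pr vg c and + + + (148 + 122 = 270) plus the double crossovers (10).
RF(vg–pr) = (270 + 10) / 2243 = 280/2243 = 0.1248 → 12.5 centimorgans.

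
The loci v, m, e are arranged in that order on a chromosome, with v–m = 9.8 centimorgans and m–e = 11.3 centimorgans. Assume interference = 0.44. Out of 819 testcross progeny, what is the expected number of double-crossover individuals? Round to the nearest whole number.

5

Map distances give recombination frequencies of 0.098 and 0.113 for the two intervals.
With interference 0.44 (so coincidence = 0.56), expected double-crossover frequency = 0.098 × 0.113 × 0.56 = 0.00620.
Expected number = 0.00620 × 819 = 5.08 ≈ 5.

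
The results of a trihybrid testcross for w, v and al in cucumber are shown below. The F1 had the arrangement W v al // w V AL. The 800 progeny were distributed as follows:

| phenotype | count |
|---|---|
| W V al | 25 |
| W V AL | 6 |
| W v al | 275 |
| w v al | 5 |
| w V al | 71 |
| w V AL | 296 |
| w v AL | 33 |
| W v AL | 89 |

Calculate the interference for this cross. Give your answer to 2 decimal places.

The two rarest classes, w v al and W V AL, are the double crossovers. Comparing them with the parentals, only the w allele has switched, so w is the middle locus and the order is v – w – al.
v–w: (58 + 11)/800 = 0.0862; w–al: (160 + 11)/800 = 0.2137.
Expected DCO frequency = 0.0862 × 0.2137 ≈ 0.01842; observed = 11/800 ≈ 0.01375.
Coefficient of coincidence = 0.01375/0.01842 ≈ 0.75; interference = 1 − 0.75 = 0.25.

0.25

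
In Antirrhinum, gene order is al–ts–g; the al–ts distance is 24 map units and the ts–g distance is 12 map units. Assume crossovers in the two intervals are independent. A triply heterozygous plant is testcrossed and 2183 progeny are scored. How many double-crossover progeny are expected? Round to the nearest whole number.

63

Map distances give recombination frequencies of 0.240 and 0.120 for the two intervals.
With no interference, expected double-crossover frequency = 0.240 × 0.120 = 0.02880.
Expected number = 0.02880 × 2183 = 62.87 ≈ 63.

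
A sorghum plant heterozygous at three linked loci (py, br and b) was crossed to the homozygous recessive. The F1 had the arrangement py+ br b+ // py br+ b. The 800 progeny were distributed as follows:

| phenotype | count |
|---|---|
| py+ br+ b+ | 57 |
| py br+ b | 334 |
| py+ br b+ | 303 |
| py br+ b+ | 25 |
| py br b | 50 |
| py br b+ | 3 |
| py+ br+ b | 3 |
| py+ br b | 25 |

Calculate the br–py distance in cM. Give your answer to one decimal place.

14.1 cM

The two rarest classes, py br b+ and py+ br+ b, are the double crossovers. Comparing them with the parentals, only the py allele has switched, so py is the middle locus and the order is b – py – br.
Crossovers in the py–br interval produce the single-crossover classes py+ br+ b+ and py br b (57 + 50 = 107) plus the double crossovers (6).
RF(py–br) = (107 + 6) / 800 = 113/800 = 0.1412 → 14.1 cM.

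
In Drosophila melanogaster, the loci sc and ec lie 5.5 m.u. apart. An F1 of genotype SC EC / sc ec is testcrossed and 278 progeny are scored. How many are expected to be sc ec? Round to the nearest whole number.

131

A map distance of 5.5 m.u. corresponds to a recombination frequency of 0.055.
The F1 is SC EC / sc ec, so sc ec is a parental gamete class with expected frequency (1 − r)/2 = 0.945/2 = 0.4725.
Expected number = 0.4725 × 278 = 131.35 ≈ 131.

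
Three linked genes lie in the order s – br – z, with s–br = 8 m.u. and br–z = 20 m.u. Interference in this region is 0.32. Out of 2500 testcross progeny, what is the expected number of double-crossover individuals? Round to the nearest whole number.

Map distances give recombination frequencies of 0.080 and 0.200 for the two intervals.
With interference 0.32 (so coincidence = 0.68), expected double-crossover frequency = 0.080 × 0.200 × 0.68 = 0.01088.
Expected number = 0.01088 × 2500 = 27.20 ≈ 27.

27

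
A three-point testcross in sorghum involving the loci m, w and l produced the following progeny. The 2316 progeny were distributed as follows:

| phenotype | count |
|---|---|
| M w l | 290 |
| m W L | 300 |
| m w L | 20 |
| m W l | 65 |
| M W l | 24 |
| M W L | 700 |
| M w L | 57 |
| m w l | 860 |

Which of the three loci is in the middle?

l

The two most frequent reciprocal classes, M W L and m w l, are the parental types, so the F1 was M W L / m w l.
The two rarest classes, M W l and m w L, are the double crossovers. Comparing them with the parentals, only the l allele has switched, so l is the middle locus and the order is w – l – m.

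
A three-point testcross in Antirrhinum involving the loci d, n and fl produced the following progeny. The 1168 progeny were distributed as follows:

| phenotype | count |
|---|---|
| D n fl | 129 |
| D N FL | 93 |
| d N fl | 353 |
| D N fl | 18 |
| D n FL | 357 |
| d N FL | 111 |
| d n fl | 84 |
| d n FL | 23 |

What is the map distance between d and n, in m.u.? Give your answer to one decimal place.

18.7 m.u.

The two most frequent reciprocal classes, D n FL and d N fl, are the parental types, so the F1 was D n FL / d N fl.
The two rarest classes, d n FL and D N fl, are the double crossovers. Comparing them with the parentals, only the d allele has switched, so d is the middle locus and the order is n – d – fl.
Crossovers in the n–d interval produce the single-crossover classes D N FL and d n fl (93 + 84 = 177) plus the double crossovers (41).
RF(n–d) = (177 + 41) / 1168 = 218/1168 = 0.1866 → 18.7 m.u.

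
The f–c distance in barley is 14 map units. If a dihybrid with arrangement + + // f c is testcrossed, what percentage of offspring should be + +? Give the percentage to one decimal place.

A map distance of 14 map units corresponds to a recombination frequency of 0.140.
The F1 is + + / f c, so + + is a parental gamete class with expected frequency (1 − r)/2 = 0.860/2 = 0.4300.
That is 0.4300 = 43.0% of the progeny.

43.0%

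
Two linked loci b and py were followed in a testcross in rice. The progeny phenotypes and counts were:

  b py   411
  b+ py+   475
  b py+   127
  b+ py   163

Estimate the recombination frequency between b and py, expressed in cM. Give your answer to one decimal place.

24.7 cM

The two most frequent classes, b+ py+ (475) and b py (411), are the parental types, so the F1 was b+ py+ / b py.
The recombinant classes are b+ py and b py+: 163 + 127 = 290.
Recombination frequency = 290/1176 = 0.2466 ≈ 24.7%, i.e. 24.7 cM.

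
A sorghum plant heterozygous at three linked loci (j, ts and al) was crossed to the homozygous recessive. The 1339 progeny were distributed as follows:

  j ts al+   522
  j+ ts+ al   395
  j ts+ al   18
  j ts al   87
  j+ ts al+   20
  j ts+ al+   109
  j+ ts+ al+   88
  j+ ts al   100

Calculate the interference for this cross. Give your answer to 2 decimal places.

0.03

The two most frequent reciprocal classes, j ts al+ and j+ ts+ al, are the parental types, so the F1 was j ts al+ / j+ ts+ al.
The two rarest classes, j+ ts al+ and j ts+ al, are the double crossovers. Comparing them with the parentals, only the j allele has switched, so j is the middle locus and the order is ts – j – al.
ts–j: (209 + 38)/1339 = 0.1845; j–al: (175 + 38)/1339 = 0.1591.
Expected DCO frequency = 0.1845 × 0.1591 ≈ 0.02935; observed = 38/1339 ≈ 0.02838.
Coefficient of coincidence = 0.02838/0.02935 ≈ 0.97; interference = 1 − 0.97 = 0.03.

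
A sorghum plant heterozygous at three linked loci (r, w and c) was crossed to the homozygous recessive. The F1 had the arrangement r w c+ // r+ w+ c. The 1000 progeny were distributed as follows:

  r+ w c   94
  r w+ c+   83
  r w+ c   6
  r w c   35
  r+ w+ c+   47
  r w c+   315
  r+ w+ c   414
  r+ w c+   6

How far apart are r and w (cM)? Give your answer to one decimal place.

18.9 cM

The two rarest classes, r+ w c+ and r w+ c, are the double crossovers. Comparing them with the parentals, only the r allele has switched, so r is the middle locus and the order is w – r – c.
Crossovers in the w–r interval produce the single-crossover classes r w+ c+ and r+ w c (83 + 94 = 177) plus the double crossovers (12).
RF(w–r) = (177 + 12) / 1000 = 189/1000 = 0.1890 → 18.9 cM.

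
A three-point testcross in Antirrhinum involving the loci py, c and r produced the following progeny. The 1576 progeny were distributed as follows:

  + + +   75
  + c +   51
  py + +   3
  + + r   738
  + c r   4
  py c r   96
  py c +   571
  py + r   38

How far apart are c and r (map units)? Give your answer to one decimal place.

11.3 map units

The two most frequent reciprocal classes, py c + and + + r, are the parental types, so the F1 was py c + / + + r.
The two rarest classes, py + + and + c r, are the double crossovers. Comparing them with the parentals, only the c allele has switched, so c is the middle locus and the order is r – c – py.
Crossovers in the r–c interval produce the single-crossover classes py c r and + + + (96 + 75 = 171) plus the double crossovers (7).
RF(r–c) = (171 + 7) / 1576 = 178/1576 = 0.1129 → 11.3 map units.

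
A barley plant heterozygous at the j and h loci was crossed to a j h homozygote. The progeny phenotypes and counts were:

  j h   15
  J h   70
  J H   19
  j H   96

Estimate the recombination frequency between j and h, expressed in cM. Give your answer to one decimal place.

17.0 cM

The two most frequent classes, J h (70) and j H (96), are the parental types, so the F1 was J h / j H.
The recombinant classes are J H and j h: 19 + 15 = 34.
Recombination frequency = 34/200 = 0.1700 ≈ 17.0%, i.e. 17.0 cM.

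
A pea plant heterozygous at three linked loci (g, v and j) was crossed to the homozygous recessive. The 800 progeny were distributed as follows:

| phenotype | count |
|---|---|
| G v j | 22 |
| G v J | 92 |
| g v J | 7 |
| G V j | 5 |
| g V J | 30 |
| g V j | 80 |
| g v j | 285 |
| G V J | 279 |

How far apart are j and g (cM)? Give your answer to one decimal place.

8.0 cM

The two most frequent reciprocal classes, G V J and g v j, are the parental types, so the F1 was G V J / g v j.
The two rarest classes, G V j and g v J, are the double crossovers. Comparing them with the parentals, only the j allele has switched, so j is the middle locus and the order is g – j – v.
Crossovers in the g–j interval produce the single-crossover classes g V J and G v j (30 + 22 = 52) plus the double crossovers (12).
RF(g–j) = (52 + 12) / 800 = 64/800 = 0.0800 → 8.0 cM.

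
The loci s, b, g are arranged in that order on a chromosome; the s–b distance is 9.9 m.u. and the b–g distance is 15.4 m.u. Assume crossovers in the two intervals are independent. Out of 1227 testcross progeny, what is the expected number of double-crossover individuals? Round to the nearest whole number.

Map distances give recombination frequencies of 0.099 and 0.154 for the two intervals.
With no interference, expected double-crossover frequency = 0.099 × 0.154 = 0.01525.
Expected number = 0.01525 × 1227 = 18.71 ≈ 19.

19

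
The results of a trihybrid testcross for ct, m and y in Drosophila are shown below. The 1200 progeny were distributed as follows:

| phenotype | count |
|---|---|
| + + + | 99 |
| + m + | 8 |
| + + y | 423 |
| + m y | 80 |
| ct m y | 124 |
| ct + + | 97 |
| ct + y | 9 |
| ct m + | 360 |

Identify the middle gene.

The two most frequent reciprocal classes, + + y and ct m +, are the parental types, so the F1 was + + y / ct m +.
The two rarest classes, ct + y and + m +, are the double crossovers. Comparing them with the parentals, only the ct allele has switched, so ct is the middle locus and the order is m – ct – y.

ct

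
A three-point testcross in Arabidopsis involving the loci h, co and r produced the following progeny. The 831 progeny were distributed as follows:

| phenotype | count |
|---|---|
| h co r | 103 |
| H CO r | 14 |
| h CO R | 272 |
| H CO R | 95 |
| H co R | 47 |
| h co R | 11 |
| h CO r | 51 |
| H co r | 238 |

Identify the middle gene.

The two most frequent reciprocal classes, h CO R and H co r, are the parental types, so the F1 was h CO R / H co r.
The two rarest classes, h co R and H CO r, are the double crossovers. Comparing them with the parentals, only the co allele has switched, so co is the middle locus and the order is r – co – h.

co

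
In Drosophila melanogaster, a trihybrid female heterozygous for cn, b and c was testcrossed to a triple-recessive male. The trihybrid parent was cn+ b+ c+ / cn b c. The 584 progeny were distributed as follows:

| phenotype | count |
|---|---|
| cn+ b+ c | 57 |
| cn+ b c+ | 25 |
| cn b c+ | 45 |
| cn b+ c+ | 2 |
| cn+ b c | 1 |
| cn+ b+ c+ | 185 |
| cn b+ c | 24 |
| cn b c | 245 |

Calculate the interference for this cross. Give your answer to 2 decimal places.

The two rarest classes, cn b+ c+ and cn+ b c, are the double crossovers. Comparing them with the parentals, only the cn allele has switched, so cn is the middle locus and the order is c – cn – b.
c–cn: (102 + 3)/584 = 0.1798; cn–b: (49 + 3)/584 = 0.0890.
Expected DCO frequency = 0.1798 × 0.0890 ≈ 0.01600; observed = 3/584 ≈ 0.00514.
Coefficient of coincidence = 0.00514/0.01600 ≈ 0.32; interference = 1 − 0.32 = 0.68.

0.68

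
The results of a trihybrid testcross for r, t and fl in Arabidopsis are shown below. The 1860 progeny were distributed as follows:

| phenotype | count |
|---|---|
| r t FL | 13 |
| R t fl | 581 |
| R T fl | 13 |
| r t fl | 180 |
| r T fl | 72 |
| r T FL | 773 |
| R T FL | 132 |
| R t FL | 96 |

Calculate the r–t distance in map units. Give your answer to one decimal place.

The two most frequent reciprocal classes, r T FL and R t fl, are the parental types, so the F1 was r T FL / R t fl.
The two rarest classes, r t FL and R T fl, are the double crossovers. Comparing them with the parentals, only the t allele has switched, so t is the middle locus and the order is r – t – fl.
Crossovers in the r–t interval produce the single-crossover classes R T FL and r t fl (132 + 180 = 312) plus the double crossovers (26).
RF(r–t) = (312 + 26) / 1860 = 338/1860 = 0.1817 → 18.2 map units.

18.2 map units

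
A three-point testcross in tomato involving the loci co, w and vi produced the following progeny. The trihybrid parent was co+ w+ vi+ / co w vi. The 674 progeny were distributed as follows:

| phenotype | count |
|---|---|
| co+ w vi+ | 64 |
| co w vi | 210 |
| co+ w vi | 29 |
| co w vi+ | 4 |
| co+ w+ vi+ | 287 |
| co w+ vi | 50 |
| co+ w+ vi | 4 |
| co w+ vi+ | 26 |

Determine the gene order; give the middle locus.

vi

The two rarest classes, co+ w+ vi and co w vi+, are the double crossovers. Comparing them with the parentals, only the vi allele has switched, so vi is the middle locus and the order is w – vi – co.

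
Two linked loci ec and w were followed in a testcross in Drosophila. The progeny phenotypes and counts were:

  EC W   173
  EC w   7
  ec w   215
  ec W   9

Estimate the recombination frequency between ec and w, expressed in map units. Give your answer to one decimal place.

4.0 map units

The two most frequent classes, EC W (173) and ec w (215), are the parental types, so the F1 was EC W / ec w.
The recombinant classes are EC w and ec W: 7 + 9 = 16.
Recombination frequency = 16/404 = 0.0396 ≈ 4.0%, i.e. 4.0 map units.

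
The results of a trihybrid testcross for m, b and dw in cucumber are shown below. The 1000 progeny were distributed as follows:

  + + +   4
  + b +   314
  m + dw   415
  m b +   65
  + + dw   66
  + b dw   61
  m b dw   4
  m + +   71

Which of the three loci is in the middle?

The two most frequent reciprocal classes, + b + and m + dw, are the parental types, so the F1 was + b + / m + dw.
The two rarest classes, + + + and m b dw, are the double crossovers. Comparing them with the parentals, only the b allele has switched, so b is the middle locus and the order is dw – b – m.

b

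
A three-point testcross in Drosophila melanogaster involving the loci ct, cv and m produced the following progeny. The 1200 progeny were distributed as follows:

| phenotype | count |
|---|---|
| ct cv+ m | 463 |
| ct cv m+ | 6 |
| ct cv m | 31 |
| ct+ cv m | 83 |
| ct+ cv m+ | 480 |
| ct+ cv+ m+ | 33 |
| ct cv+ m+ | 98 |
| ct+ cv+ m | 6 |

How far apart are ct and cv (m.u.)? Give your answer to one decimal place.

The two most frequent reciprocal classes, ct cv+ m and ct+ cv m+, are the parental types, so the F1 was ct cv+ m / ct+ cv m+.
The two rarest classes, ct+ cv+ m and ct cv m+, are the double crossovers. Comparing them with the parentals, only the ct allele has switched, so ct is the middle locus and the order is cv – ct – m.
Crossovers in the cv–ct interval produce the single-crossover classes ct cv m and ct+ cv+ m+ (31 + 33 = 64) plus the double crossovers (12).
RF(cv–ct) = (64 + 12) / 1200 = 76/1200 = 0.0633 → 6.3 m.u.

6.3 m.u.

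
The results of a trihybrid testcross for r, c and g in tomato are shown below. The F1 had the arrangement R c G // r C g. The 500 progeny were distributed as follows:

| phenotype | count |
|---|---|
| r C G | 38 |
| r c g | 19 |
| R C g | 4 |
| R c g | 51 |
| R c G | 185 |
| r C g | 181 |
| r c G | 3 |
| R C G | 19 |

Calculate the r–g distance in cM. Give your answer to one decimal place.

The two rarest classes, r c G and R C g, are the double crossovers. Comparing them with the parentals, only the r allele has switched, so r is the middle locus and the order is c – r – g.
Crossovers in the r–g interval produce the single-crossover classes R c g and r C G (51 + 38 = 89) plus the double crossovers (7).
RF(r–g) = (89 + 7) / 500 = 96/500 = 0.1920 → 19.2 cM.

19.2 cM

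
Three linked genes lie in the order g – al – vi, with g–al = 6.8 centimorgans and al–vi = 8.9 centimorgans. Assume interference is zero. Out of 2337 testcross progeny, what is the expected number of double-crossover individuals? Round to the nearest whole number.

14

Map distances give recombination frequencies of 0.068 and 0.089 for the two intervals.
With no interference, expected double-crossover frequency = 0.068 × 0.089 = 0.00605.
Expected number = 0.00605 × 2337 = 14.14 ≈ 14.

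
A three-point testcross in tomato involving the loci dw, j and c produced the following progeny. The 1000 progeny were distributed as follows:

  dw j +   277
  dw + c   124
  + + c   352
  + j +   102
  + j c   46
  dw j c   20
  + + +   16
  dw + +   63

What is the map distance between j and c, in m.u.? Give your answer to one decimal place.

The two most frequent reciprocal classes, + + c and dw j +, are the parental types, so the F1 was + + c / dw j +.
The two rarest classes, + + + and dw j c, are the double crossovers. Comparing them with the parentals, only the c allele has switched, so c is the middle locus and the order is dw – c – j.
Crossovers in the c–j interval produce the single-crossover classes + j c and dw + + (46 + 63 = 109) plus the double crossovers (36).
RF(c–j) = (109 + 36) / 1000 = 145/1000 = 0.1450 → 14.5 m.u.

14.5 m.u.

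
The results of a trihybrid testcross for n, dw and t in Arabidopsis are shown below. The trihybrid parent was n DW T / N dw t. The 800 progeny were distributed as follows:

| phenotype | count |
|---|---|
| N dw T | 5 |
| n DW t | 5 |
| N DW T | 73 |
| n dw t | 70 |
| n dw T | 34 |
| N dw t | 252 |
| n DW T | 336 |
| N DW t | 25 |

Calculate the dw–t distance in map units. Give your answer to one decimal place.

8.6 map units

The two rarest classes, n DW t and N dw T, are the double crossovers. Comparing them with the parentals, only the t allele has switched, so t is the middle locus and the order is n – t – dw.
Crossovers in the t–dw interval produce the single-crossover classes n dw T and N DW t (34 + 25 = 59) plus the double crossovers (10).
RF(t–dw) = (59 + 10) / 800 = 69/800 = 0.0862 → 8.6 map units.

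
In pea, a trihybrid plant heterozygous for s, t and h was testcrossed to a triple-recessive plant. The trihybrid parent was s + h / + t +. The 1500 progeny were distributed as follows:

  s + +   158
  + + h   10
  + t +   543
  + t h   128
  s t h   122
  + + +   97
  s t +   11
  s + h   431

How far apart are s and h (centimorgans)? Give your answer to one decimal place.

The two rarest classes, + + h and s t +, are the double crossovers. Comparing them with the parentals, only the s allele has switched, so s is the middle locus and the order is h – s – t.
Crossovers in the h–s interval produce the single-crossover classes s + + and + t h (158 + 128 = 286) plus the double crossovers (21).
RF(h–s) = (286 + 21) / 1500 = 307/1500 = 0.2047 → 20.5 centimorgans.

20.5 centimorgans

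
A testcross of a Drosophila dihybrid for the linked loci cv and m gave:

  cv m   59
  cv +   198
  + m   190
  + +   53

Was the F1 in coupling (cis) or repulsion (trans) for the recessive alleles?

trans

The two most frequent classes are + m (190) and cv + (198); these are the parental (non-recombinant) types.
So the F1 carried + m on one chromosome and cv + on the other — the recessive alleles are on opposite chromosomes (trans / repulsion).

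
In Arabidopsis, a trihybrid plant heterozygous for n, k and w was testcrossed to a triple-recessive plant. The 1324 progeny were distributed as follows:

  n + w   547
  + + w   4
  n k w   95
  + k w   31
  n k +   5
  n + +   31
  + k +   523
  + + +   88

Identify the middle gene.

The two most frequent reciprocal classes, n + w and + k +, are the parental types, so the F1 was n + w / + k +.
The two rarest classes, + + w and n k +, are the double crossovers. Comparing them with the parentals, only the n allele has switched, so n is the middle locus and the order is k – n – w.

n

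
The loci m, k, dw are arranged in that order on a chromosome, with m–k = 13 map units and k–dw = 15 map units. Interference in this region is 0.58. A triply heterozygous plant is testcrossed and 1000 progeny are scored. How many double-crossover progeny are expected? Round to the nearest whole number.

Map distances give recombination frequencies of 0.130 and 0.150 for the two intervals.
With interference 0.58 (so coincidence = 0.42), expected double-crossover frequency = 0.130 × 0.150 × 0.42 = 0.00819.
Expected number = 0.00819 × 1000 = 8.19 ≈ 8.

8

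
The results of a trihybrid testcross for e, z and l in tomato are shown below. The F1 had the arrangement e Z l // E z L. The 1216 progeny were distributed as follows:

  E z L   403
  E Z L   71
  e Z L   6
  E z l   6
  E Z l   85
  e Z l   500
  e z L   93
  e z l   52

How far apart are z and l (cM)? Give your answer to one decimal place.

11.1 cM

The two rarest classes, e Z L and E z l, are the double crossovers. Comparing them with the parentals, only the l allele has switched, so l is the middle locus and the order is z – l – e.
Crossovers in the z–l interval produce the single-crossover classes e z l and E Z L (52 + 71 = 123) plus the double crossovers (12).
RF(z–l) = (123 + 12) / 1216 = 135/1216 = 0.1110 → 11.1 cM.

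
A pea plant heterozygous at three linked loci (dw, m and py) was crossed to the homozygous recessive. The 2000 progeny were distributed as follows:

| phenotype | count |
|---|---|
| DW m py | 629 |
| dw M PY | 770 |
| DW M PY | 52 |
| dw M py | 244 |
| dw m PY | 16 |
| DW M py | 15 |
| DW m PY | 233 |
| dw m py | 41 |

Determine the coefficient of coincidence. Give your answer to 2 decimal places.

0.98

The two most frequent reciprocal classes, dw M PY and DW m py, are the parental types, so the F1 was dw M PY / DW m py.
The two rarest classes, dw m PY and DW M py, are the double crossovers. Comparing them with the parentals, only the m allele has switched, so m is the middle locus and the order is dw – m – py.
dw–m: (93 + 31)/2000 = 0.0620; m–py: (477 + 31)/2000 = 0.2540.
Expected DCO frequency = 0.0620 × 0.2540 ≈ 0.01575; observed = 31/2000 ≈ 0.01550.
Coefficient of coincidence = 0.01550/0.01575 ≈ 0.98.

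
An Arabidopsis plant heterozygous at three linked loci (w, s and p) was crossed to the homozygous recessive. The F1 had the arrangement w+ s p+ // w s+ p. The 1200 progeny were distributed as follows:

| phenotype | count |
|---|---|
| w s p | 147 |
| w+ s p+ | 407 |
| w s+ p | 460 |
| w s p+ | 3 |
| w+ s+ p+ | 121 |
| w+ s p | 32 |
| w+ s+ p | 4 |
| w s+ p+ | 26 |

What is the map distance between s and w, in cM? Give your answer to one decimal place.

The two rarest classes, w s p+ and w+ s+ p, are the double crossovers. Comparing them with the parentals, only the w allele has switched, so w is the middle locus and the order is s – w – p.
Crossovers in the s–w interval produce the single-crossover classes w+ s+ p+ and w s p (121 + 147 = 268) plus the double crossovers (7).
RF(s–w) = (268 + 7) / 1200 = 275/1200 = 0.2292 → 22.9 cM.

22.9 cM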